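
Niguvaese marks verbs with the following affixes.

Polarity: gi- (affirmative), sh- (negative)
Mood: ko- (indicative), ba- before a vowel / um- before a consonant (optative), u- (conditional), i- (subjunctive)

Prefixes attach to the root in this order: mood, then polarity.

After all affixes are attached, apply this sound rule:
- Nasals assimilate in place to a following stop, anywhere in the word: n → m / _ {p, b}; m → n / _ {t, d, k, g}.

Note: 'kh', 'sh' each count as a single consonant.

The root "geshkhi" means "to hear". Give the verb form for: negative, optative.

Attach mood optative um- (before consonant 'g') → umgeshkhi.
Attach polarity negative sh- → shumgeshkhi.
Apply nasal assimilation: shumgeshkhi → shungeshkhi.

shungeshkhi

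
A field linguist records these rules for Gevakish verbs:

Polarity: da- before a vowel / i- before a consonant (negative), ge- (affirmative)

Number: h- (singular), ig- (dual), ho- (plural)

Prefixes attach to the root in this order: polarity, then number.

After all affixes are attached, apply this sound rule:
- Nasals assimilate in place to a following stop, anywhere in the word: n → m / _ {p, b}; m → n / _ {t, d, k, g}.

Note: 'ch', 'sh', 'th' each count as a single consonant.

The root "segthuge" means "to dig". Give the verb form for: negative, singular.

hisegthuge

Attach polarity negative i- (before consonant 's') → isegthuge.
Attach number singular h- → hisegthuge.
Nasal assimilation: no change.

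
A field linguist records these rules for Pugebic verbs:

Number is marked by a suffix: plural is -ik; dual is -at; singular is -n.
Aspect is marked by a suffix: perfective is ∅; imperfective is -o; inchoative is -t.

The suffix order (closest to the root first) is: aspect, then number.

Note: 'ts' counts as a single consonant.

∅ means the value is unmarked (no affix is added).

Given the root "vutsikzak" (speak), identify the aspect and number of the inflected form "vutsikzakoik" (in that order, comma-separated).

Segment: vutsikzak-o-ik.
aspect: -o → imperfective.
number: -ik → plural.

imperfective, plural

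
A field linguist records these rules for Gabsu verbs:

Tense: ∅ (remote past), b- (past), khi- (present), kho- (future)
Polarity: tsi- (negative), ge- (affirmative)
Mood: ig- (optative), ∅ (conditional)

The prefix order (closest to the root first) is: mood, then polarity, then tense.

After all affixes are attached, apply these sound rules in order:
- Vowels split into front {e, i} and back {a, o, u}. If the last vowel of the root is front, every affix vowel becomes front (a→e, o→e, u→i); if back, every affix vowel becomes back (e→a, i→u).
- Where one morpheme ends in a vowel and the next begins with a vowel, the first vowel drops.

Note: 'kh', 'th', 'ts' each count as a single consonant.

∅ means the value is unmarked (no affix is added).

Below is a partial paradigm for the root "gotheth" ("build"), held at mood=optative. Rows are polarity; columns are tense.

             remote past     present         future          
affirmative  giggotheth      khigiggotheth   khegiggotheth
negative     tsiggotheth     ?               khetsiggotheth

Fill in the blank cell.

Attach mood optative ig- → iggotheth.
Attach polarity negative tsi- → tsiiggotheth.
Attach tense present khi- → khitsiiggotheth.
Vowel harmony: no change.
Apply vowel deletion: khitsiiggotheth → khitsiggotheth.

khitsiggotheth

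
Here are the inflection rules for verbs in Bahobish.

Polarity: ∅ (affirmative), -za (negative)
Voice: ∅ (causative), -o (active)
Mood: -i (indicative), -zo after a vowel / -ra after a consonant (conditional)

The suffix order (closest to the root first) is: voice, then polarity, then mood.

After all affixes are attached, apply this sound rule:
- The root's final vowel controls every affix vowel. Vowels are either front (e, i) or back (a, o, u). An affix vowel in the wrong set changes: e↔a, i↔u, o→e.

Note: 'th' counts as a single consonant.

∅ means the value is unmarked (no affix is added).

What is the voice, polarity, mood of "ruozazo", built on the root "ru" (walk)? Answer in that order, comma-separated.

Segment: ru-o-za-zo.
voice: -o → active.
polarity: -za → negative.
mood: -zo/ra → conditional.

active, negative, conditional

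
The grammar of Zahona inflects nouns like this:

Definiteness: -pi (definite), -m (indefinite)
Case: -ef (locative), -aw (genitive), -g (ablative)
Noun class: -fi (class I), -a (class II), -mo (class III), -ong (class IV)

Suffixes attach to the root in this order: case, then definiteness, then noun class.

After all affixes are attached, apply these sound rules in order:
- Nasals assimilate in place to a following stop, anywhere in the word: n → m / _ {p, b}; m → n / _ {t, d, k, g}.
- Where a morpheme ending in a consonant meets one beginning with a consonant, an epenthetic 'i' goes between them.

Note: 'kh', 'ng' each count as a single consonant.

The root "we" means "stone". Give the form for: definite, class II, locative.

Attach case locative -ef → weef.
Attach definiteness definite -pi → weefpi.
Attach noun class class II -a → weefpia.
Nasal assimilation: no change.
Apply epenthesis: weefpia → weefipia.

weefipia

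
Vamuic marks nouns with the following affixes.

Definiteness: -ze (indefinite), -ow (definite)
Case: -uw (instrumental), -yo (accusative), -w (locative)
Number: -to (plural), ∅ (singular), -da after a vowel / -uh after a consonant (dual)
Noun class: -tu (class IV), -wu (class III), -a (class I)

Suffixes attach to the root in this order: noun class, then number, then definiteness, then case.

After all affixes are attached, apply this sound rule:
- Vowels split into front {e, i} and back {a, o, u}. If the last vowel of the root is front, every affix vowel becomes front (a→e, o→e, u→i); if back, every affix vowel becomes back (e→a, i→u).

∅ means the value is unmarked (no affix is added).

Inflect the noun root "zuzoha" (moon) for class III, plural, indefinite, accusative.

zuzohawutozayo

Attach noun class class III -wu → zuzohawu.
Attach number plural -to → zuzohawuto.
Attach definiteness indefinite -ze → zuzohawutoze.
Attach case accusative -yo → zuzohawutozeyo.
Apply vowel harmony: zuzohawutozeyo → zuzohawutozayo.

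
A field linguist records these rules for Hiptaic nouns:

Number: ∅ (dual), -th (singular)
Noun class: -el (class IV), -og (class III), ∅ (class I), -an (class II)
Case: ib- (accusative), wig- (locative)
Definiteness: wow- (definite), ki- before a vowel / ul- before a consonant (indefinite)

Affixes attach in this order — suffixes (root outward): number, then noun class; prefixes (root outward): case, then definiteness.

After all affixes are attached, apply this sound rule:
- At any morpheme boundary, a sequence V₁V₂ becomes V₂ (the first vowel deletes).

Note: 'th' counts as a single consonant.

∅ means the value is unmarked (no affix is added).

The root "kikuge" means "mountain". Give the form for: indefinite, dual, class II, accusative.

Attach case accusative ib- → ibkikuge.
number = dual: zero marking, form stays ibkikuge.
Attach noun class class II -an → ibkikugean.
Attach definiteness indefinite ki- (before vowel 'i') → kiibkikugean.
Apply vowel deletion: kiibkikugean → kibkikugan.

kibkikugan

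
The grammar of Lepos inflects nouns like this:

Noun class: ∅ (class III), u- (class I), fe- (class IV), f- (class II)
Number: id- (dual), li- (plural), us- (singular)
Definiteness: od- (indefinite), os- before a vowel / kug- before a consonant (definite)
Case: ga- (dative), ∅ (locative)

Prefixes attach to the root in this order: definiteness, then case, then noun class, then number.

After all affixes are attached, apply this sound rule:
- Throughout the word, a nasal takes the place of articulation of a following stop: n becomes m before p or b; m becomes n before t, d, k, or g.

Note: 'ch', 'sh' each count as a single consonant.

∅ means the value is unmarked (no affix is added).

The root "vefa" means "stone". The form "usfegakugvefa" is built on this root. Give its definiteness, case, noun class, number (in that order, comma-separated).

Segment: us-fe-ga-kug-vefa.
definiteness: os/kug- → definite.
case: ga- → dative.
noun class: fe- → class IV.
number: us- → singular.

definite, dative, class IV, singular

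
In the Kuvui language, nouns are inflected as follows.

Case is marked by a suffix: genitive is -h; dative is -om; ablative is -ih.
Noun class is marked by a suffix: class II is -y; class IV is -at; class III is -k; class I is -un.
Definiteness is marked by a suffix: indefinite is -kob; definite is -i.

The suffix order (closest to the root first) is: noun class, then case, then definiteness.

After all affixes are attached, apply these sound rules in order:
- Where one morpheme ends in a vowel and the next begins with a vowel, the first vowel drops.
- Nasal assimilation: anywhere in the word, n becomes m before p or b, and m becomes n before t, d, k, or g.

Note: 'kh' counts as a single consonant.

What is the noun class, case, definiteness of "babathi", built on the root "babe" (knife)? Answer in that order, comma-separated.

Segment: babe-at-h-i.
noun class: -at → class IV.
case: -h → genitive.
definiteness: -i → definite.

class IV, genitive, definite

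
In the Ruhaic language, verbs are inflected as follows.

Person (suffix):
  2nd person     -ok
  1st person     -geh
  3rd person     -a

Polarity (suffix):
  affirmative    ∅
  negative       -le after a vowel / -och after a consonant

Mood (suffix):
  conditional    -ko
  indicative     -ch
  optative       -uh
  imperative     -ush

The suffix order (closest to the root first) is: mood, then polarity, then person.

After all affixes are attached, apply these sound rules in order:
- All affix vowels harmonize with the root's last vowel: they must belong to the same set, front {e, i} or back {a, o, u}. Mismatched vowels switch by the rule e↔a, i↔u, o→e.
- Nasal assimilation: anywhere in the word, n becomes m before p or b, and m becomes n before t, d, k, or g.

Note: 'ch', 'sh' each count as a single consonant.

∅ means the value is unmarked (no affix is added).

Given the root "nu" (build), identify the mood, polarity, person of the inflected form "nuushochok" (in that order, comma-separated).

Segment: nu-ush-och-ok.
mood: -ush → imperative.
polarity: -le/och → negative.
person: -ok → 2nd person.

imperative, negative, 2nd person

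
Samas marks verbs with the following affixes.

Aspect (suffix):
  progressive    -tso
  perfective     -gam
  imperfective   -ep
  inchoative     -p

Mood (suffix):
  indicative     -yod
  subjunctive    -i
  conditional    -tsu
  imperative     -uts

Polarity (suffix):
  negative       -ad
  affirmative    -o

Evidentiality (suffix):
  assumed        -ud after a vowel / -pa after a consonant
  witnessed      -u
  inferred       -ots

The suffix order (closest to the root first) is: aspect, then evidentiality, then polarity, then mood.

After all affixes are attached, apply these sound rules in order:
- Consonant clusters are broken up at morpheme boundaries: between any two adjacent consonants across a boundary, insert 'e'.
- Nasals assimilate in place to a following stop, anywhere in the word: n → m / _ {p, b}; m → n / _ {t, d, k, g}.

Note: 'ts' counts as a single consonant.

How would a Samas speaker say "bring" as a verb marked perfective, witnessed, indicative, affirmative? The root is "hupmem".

Attach aspect perfective -gam → hupmemgam.
Attach evidentiality witnessed -u → hupmemgamu.
Attach polarity affirmative -o → hupmemgamuo.
Attach mood indicative -yod → hupmemgamuoyod.
Apply epenthesis: hupmemgamuoyod → hupmemegamuoyod.
Nasal assimilation: no change.

hupmemegamuoyod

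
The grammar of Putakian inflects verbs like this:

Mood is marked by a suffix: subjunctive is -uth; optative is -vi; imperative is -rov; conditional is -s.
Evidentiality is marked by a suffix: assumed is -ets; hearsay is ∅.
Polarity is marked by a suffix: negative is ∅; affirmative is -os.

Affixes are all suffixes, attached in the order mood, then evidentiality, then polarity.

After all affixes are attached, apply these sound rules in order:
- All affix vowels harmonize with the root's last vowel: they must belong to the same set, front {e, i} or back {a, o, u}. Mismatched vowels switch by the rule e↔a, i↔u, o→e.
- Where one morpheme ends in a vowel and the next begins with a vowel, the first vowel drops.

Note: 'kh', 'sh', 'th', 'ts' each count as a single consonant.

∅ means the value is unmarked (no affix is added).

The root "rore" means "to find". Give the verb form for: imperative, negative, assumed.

rorerevets

Attach mood imperative -rov → rorerov.
Attach evidentiality assumed -ets → rorerovets.
polarity = negative: zero marking, form stays rorerovets.
Apply vowel harmony: rorerovets → rorerevets.
Vowel deletion: no change.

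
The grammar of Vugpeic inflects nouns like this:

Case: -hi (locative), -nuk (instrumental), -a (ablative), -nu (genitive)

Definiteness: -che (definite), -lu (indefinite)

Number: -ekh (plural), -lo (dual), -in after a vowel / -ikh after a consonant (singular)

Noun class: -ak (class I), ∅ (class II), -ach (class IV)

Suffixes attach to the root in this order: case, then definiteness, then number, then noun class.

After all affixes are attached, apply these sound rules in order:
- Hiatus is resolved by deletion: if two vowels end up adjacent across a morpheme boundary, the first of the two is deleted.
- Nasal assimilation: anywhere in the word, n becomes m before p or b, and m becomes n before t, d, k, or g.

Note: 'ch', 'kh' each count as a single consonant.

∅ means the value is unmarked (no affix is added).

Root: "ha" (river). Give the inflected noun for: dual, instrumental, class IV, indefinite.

Attach case instrumental -nuk → hanuk.
Attach definiteness indefinite -lu → hanuklu.
Attach number dual -lo → hanuklulo.
Attach noun class class IV -ach → hanukluloach.
Apply vowel deletion: hanukluloach → hanuklulach.
Nasal assimilation: no change.

hanuklulach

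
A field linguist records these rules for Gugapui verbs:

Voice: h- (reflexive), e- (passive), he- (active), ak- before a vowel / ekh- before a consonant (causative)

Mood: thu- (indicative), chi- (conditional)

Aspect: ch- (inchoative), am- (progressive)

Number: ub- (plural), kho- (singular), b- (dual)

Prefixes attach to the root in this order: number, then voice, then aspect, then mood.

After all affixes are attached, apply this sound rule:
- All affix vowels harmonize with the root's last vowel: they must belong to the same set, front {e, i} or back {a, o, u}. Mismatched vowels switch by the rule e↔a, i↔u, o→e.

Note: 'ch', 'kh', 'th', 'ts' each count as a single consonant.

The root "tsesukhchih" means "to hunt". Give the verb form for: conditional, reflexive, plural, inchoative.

Attach number plural ub- → ubtsesukhchih.
Attach voice reflexive h- → hubtsesukhchih.
Attach aspect inchoative ch- → chhubtsesukhchih.
Attach mood conditional chi- → chichhubtsesukhchih.
Apply vowel harmony: chichhubtsesukhchih → chichhibtsesukhchih.

chichhibtsesukhchih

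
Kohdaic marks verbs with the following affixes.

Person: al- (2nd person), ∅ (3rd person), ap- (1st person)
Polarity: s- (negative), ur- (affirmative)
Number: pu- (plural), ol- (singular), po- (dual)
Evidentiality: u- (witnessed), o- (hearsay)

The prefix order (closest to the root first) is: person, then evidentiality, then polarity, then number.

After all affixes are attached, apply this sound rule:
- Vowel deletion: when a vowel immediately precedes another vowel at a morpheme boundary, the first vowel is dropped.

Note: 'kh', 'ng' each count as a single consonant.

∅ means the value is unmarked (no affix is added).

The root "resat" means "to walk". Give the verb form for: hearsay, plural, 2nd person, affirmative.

puralresat

Attach person 2nd person al- → alresat.
Attach evidentiality hearsay o- → oalresat.
Attach polarity affirmative ur- → uroalresat.
Attach number plural pu- → puuroalresat.
Apply vowel deletion: puuroalresat → puralresat.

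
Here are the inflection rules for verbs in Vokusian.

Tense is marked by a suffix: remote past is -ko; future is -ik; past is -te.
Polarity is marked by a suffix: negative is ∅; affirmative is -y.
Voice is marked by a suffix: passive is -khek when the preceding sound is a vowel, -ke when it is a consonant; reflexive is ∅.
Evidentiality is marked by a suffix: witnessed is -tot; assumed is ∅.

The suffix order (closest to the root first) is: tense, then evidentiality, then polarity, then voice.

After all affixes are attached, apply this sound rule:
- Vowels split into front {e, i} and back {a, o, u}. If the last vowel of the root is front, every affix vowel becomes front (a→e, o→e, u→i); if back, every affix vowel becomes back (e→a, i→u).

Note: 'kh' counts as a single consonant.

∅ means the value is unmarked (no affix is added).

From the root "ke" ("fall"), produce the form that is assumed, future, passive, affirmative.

keikyke

Attach tense future -ik → keik.
evidentiality = assumed: zero marking, form stays keik.
Attach polarity affirmative -y → keiky.
Attach voice passive -ke (after consonant 'y') → keikyke.
Vowel harmony: no change.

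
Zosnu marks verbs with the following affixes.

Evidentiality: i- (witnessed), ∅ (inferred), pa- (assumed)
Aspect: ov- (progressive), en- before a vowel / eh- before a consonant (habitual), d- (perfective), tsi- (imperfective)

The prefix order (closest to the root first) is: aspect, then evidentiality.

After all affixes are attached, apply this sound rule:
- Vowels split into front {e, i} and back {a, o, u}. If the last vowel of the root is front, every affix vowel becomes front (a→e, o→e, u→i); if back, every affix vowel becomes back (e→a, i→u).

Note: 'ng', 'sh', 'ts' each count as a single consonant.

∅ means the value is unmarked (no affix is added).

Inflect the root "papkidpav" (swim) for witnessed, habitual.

Attach aspect habitual eh- (before consonant 'p') → ehpapkidpav.
Attach evidentiality witnessed i- → iehpapkidpav.
Apply vowel harmony: iehpapkidpav → uahpapkidpav.

uahpapkidpav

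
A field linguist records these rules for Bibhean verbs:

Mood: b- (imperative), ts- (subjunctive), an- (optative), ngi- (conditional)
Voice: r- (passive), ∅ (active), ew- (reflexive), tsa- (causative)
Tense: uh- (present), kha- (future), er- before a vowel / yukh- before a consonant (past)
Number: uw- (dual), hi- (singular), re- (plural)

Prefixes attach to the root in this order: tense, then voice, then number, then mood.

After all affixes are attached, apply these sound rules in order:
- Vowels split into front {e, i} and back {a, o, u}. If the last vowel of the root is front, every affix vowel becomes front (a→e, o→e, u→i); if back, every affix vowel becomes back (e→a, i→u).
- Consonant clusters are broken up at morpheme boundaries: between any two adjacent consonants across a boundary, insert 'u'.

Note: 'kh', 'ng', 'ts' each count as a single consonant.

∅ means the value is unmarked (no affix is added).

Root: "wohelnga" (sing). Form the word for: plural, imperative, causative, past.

Attach tense past yukh- (before consonant 'w') → yukhwohelnga.
Attach voice causative tsa- → tsayukhwohelnga.
Attach number plural re- → retsayukhwohelnga.
Attach mood imperative b- → bretsayukhwohelnga.
Apply vowel harmony: bretsayukhwohelnga → bratsayukhwohelnga.
Apply epenthesis: bratsayukhwohelnga → buratsayukhuwohelnga.

buratsayukhuwohelnga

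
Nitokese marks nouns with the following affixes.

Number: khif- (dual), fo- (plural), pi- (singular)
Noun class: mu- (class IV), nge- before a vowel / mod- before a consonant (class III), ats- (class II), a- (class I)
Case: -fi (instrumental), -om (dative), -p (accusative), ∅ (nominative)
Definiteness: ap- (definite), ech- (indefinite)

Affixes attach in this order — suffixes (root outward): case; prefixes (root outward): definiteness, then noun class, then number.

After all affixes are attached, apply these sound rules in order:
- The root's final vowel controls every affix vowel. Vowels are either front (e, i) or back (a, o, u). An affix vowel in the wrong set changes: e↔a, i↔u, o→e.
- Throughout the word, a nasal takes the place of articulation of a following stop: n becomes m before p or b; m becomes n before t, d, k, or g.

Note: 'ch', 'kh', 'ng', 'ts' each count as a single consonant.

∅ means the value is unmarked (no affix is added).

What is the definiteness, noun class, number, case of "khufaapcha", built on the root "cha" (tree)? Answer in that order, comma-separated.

Segment: khif-a-ap-cha.
definiteness: ap- → definite.
noun class: a- → class I.
number: khif- → dual.
case: ∅ → nominative.

definite, class I, dual, nominative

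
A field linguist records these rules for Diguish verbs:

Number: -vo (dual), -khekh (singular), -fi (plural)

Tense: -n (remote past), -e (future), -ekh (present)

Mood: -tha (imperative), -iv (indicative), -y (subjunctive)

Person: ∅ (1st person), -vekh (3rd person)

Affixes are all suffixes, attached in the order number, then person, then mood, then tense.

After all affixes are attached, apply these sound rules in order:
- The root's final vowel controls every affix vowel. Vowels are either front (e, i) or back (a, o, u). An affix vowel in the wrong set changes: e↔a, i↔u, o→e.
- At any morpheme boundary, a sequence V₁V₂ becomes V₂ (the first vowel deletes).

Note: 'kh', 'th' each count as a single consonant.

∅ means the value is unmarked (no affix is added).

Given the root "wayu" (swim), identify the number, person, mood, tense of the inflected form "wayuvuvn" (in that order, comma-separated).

dual, 1st person, indicative, remote past

Segment: wayu-vo-iv-n.
number: -vo → dual.
person: ∅ → 1st person.
mood: -iv → indicative.
tense: -n → remote past.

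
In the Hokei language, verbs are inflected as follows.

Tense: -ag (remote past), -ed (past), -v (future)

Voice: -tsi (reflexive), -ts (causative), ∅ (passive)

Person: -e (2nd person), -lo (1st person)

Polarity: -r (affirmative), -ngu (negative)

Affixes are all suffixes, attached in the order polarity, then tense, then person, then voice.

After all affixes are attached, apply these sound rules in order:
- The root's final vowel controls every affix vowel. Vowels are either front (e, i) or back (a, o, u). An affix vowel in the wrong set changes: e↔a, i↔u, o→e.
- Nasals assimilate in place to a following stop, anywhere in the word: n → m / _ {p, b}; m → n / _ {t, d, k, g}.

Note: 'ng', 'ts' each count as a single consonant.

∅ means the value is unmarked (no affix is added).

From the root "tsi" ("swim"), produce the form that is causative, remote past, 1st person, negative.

tsingieglets

Attach polarity negative -ngu → tsingu.
Attach tense remote past -ag → tsinguag.
Attach person 1st person -lo → tsinguaglo.
Attach voice causative -ts → tsinguaglots.
Apply vowel harmony: tsinguaglots → tsingieglets.
Nasal assimilation: no change.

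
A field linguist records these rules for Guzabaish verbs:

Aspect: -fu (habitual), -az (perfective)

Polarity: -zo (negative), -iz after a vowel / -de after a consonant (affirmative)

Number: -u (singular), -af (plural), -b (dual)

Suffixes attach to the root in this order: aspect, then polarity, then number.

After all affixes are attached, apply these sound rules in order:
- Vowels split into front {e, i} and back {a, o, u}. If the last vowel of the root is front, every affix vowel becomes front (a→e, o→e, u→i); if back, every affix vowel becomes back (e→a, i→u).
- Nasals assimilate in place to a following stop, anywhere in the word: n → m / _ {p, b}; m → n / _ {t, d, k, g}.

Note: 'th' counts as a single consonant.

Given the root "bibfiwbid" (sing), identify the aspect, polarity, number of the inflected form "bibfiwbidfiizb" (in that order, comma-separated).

Segment: bibfiwbid-fu-iz-b.
aspect: -fu → habitual.
polarity: -iz/de → affirmative.
number: -b → dual.

habitual, affirmative, dual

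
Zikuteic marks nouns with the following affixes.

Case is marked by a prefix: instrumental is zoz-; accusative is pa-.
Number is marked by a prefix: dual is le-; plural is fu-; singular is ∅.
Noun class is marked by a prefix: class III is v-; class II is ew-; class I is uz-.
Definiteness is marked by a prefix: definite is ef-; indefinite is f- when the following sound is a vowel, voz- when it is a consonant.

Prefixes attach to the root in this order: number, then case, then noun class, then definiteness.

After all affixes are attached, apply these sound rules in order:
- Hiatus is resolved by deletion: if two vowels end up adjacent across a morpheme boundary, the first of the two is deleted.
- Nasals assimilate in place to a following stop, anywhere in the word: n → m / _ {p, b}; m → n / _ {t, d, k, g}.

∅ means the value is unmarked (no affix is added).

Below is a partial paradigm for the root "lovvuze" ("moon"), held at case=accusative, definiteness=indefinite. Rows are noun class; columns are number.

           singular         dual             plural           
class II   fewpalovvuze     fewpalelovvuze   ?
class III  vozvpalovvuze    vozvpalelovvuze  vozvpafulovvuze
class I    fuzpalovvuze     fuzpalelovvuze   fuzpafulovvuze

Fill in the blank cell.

fewpafulovvuze

Attach number plural fu- → fulovvuze.
Attach case accusative pa- → pafulovvuze.
Attach noun class class II ew- → ewpafulovvuze.
Attach definiteness indefinite f- (before vowel 'e') → fewpafulovvuze.
Vowel deletion: no change.
Nasal assimilation: no change.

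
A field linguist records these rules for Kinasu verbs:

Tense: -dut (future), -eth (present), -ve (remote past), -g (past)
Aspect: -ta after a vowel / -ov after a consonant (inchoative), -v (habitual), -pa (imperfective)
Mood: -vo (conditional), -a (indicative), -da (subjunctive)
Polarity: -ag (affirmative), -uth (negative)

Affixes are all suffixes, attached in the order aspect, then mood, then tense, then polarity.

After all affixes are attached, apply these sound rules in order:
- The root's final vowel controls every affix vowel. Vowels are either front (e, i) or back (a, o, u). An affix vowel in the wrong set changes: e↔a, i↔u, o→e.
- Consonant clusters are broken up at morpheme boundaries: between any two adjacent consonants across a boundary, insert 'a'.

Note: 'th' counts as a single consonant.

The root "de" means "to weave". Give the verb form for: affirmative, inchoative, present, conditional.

Attach aspect inchoative -ta (after vowel 'e') → deta.
Attach mood conditional -vo → detavo.
Attach tense present -eth → detavoeth.
Attach polarity affirmative -ag → detavoethag.
Apply vowel harmony: detavoethag → deteveetheg.
Epenthesis: no change.

deteveetheg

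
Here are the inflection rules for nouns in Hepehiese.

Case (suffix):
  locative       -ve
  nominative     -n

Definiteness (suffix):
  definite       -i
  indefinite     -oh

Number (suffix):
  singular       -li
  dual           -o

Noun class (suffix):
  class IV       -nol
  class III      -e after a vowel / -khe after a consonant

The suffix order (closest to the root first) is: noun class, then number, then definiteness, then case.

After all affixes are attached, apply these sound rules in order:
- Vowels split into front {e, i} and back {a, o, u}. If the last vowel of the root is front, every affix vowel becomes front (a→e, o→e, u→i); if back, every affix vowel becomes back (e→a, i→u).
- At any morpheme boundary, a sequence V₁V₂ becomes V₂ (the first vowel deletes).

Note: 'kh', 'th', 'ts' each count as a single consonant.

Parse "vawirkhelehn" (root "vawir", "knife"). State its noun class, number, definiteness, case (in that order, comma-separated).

class III, singular, indefinite, nominative

Segment: vawir-khe-li-oh-n.
noun class: -e/khe → class III.
number: -li → singular.
definiteness: -oh → indefinite.
case: -n → nominative.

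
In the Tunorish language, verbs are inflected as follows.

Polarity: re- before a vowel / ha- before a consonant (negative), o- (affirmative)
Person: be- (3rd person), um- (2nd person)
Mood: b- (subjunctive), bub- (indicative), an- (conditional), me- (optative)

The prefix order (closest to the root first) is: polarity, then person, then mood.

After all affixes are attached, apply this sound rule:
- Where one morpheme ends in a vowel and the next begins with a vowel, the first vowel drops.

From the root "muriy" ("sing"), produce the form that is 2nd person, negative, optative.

Attach polarity negative ha- (before consonant 'm') → hamuriy.
Attach person 2nd person um- → umhamuriy.
Attach mood optative me- → meumhamuriy.
Apply vowel deletion: meumhamuriy → mumhamuriy.

mumhamuriy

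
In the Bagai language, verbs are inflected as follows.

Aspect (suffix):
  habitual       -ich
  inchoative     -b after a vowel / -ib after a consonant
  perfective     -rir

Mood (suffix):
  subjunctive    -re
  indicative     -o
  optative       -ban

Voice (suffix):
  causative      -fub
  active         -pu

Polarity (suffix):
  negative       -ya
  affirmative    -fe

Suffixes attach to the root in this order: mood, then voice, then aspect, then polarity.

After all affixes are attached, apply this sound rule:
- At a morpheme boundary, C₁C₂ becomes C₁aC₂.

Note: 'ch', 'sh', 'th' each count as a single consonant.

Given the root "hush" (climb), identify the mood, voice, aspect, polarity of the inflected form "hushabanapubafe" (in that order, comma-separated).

Segment: hush-ban-pu-b-fe.
mood: -ban → optative.
voice: -pu → active.
aspect: -b/ib → inchoative.
polarity: -fe → affirmative.

optative, active, inchoative, affirmative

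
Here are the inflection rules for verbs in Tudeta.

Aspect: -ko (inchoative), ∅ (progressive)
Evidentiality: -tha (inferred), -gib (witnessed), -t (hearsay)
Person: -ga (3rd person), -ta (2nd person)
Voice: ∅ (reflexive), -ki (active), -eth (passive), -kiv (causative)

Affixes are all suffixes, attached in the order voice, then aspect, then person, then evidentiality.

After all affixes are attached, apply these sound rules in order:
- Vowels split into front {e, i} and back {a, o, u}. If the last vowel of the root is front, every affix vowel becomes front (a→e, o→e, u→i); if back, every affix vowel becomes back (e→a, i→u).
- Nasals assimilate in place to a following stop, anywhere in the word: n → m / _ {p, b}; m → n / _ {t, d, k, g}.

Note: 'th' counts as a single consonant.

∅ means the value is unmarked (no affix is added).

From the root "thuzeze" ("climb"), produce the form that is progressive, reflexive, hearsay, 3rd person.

voice = reflexive: zero marking, form stays thuzeze.
aspect = progressive: zero marking, form stays thuzeze.
Attach person 3rd person -ga → thuzezega.
Attach evidentiality hearsay -t → thuzezegat.
Apply vowel harmony: thuzezegat → thuzezeget.
Nasal assimilation: no change.

thuzezeget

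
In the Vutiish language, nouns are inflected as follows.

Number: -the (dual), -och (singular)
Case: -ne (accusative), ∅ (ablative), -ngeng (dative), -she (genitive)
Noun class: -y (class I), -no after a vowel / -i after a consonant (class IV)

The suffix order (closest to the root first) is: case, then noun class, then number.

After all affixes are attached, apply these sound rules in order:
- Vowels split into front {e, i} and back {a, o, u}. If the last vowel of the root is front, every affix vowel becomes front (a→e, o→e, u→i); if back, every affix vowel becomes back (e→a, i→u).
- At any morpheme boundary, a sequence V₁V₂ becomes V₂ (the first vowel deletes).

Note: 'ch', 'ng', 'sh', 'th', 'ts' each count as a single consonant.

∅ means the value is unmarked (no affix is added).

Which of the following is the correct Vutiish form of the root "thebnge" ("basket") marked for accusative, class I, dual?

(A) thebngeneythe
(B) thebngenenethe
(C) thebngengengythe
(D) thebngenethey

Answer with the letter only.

A

Attach case accusative -ne → thebngene.
Attach noun class class I -y → thebngeney.
Attach number dual -the → thebngeneythe.
Vowel harmony: no change.
Vowel deletion: no change.
So the correct form is thebngeneythe, option (A).
(B) thebngenenethe is wrong: it uses class IV instead of class I for noun class.
(C) thebngengengythe is wrong: it uses dative instead of accusative for case.
(D) thebngenethey is wrong: it has the affixes in the wrong order.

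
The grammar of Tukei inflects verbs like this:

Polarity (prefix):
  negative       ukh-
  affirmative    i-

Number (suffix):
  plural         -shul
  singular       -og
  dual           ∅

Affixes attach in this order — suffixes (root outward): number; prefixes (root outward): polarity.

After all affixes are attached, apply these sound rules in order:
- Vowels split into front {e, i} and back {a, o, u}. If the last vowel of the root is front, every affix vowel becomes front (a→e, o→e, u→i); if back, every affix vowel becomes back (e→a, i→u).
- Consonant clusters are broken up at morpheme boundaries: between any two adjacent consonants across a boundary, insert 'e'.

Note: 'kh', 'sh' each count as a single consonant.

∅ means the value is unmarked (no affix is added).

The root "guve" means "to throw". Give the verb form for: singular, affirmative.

Attach polarity affirmative i- → iguve.
Attach number singular -og → iguveog.
Apply vowel harmony: iguveog → iguveeg.
Epenthesis: no change.

iguveeg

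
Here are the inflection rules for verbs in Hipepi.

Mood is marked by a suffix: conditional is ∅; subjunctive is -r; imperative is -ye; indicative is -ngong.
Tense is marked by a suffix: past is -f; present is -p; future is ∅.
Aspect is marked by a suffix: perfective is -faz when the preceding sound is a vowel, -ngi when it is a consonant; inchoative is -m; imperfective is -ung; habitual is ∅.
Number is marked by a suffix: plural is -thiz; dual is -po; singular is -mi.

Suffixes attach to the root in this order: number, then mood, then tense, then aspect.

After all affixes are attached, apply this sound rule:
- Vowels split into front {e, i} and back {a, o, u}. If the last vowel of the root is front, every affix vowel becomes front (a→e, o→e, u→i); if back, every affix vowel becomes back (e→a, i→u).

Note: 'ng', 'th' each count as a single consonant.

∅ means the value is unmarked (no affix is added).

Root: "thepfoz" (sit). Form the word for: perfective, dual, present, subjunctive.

Attach number dual -po → thepfozpo.
Attach mood subjunctive -r → thepfozpor.
Attach tense present -p → thepfozporp.
Attach aspect perfective -ngi (after consonant 'p') → thepfozporpngi.
Apply vowel harmony: thepfozporpngi → thepfozporpngu.

thepfozporpngu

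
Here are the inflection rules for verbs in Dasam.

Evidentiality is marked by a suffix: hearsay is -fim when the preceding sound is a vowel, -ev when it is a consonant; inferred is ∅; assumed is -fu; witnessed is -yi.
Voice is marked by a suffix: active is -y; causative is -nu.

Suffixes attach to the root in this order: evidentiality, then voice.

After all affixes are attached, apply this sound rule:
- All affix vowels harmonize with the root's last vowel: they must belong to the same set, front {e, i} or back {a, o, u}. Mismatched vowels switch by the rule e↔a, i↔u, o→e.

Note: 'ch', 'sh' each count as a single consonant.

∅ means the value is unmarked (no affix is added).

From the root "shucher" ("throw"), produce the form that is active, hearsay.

Attach evidentiality hearsay -ev (after consonant 'r') → shucherev.
Attach voice active -y → shucherevy.
Vowel harmony: no change.

shucherevy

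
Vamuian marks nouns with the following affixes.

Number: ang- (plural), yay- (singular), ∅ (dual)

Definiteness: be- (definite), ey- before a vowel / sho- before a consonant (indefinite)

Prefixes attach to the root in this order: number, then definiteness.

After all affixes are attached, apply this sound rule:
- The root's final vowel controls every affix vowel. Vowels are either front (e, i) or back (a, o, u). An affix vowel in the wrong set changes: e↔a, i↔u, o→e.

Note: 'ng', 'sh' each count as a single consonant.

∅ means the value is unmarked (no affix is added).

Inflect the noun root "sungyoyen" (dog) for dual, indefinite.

number = dual: zero marking, form stays sungyoyen.
Attach definiteness indefinite sho- (before consonant 's') → shosungyoyen.
Apply vowel harmony: shosungyoyen → shesungyoyen.

shesungyoyen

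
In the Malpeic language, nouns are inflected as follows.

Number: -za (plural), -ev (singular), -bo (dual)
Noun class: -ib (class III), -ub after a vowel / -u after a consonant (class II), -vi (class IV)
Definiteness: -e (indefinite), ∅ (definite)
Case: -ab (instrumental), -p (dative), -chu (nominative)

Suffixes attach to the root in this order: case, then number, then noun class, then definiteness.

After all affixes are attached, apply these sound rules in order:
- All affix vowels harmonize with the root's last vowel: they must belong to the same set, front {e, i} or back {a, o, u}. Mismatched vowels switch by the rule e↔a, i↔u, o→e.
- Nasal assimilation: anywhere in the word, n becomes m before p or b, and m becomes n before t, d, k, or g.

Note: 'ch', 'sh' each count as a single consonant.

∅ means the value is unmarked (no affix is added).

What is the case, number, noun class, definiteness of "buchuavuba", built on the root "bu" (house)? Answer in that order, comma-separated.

nominative, singular, class III, indefinite

Segment: bu-chu-ev-ib-e.
case: -chu → nominative.
number: -ev → singular.
noun class: -ib → class III.
definiteness: -e → indefinite.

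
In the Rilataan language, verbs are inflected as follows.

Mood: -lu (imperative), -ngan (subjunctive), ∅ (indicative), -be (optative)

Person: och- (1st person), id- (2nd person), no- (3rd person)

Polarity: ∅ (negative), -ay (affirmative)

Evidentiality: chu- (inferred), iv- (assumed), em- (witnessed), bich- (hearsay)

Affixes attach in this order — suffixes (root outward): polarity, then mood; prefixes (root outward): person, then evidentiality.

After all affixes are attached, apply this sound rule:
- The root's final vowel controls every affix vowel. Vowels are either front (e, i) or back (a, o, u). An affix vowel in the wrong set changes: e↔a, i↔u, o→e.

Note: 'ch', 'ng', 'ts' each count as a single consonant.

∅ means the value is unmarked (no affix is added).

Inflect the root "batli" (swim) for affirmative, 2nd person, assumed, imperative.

ividbatlieyli

Attach polarity affirmative -ay → batliay.
Attach person 2nd person id- → idbatliay.
Attach mood imperative -lu → idbatliaylu.
Attach evidentiality assumed iv- → ividbatliaylu.
Apply vowel harmony: ividbatliaylu → ividbatlieyli.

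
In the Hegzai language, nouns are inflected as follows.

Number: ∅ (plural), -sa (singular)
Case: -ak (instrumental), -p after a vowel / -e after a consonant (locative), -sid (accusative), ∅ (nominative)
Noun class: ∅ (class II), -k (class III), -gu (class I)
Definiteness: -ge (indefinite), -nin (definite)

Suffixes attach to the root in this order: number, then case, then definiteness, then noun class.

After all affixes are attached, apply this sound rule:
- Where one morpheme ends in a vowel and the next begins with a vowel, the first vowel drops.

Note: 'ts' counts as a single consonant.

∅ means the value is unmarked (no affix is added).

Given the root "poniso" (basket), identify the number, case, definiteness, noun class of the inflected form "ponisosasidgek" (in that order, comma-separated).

Segment: poniso-sa-sid-ge-k.
number: -sa → singular.
case: -sid → accusative.
definiteness: -ge → indefinite.
noun class: -k → class III.

singular, accusative, indefinite, class III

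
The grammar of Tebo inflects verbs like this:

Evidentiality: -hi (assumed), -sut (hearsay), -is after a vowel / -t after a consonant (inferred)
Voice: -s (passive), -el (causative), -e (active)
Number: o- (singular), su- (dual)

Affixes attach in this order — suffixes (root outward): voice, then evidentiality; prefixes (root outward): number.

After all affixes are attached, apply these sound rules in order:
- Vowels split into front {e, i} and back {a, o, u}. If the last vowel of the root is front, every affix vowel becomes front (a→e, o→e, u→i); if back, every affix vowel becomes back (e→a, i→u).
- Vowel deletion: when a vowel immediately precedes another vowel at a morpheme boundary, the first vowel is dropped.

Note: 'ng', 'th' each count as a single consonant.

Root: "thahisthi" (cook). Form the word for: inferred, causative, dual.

sithahisthelt

Attach number dual su- → suthahisthi.
Attach voice causative -el → suthahisthiel.
Attach evidentiality inferred -t (after consonant 'l') → suthahisthielt.
Apply vowel harmony: suthahisthielt → sithahisthielt.
Apply vowel deletion: sithahisthielt → sithahisthelt.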